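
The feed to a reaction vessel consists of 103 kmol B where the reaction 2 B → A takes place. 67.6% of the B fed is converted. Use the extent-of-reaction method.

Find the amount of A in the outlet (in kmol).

34.8 kmol

B reacted = 0.676 × 103 = 69.63 kmol; ν_B = −2, so ξ = 69.63/2 = 34.81 kmol.
Outlet amounts (n = n₀ + ν ξ):
  B: 103 − 2(34.81) = 33.37
  A: 0 + 1(34.81) = 34.81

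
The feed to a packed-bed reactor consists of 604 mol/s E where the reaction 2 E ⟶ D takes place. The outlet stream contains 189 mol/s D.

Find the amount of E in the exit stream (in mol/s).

For D: n = n₀ + 1ξ → 189 = 0 + 1ξ, giving ξ = 189 mol/s.
Outlet amounts (n = n₀ + ν ξ):
  E: 604 − 2(189) = 226
  D: 0 + 1(189) = 189

226 mol/s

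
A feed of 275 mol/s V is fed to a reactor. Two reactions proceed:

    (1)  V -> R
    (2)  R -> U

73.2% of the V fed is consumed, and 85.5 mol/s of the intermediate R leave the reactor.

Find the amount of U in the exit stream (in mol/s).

116 mol/s

Conversion of V: V consumed = 1ξ₁ = 0.732 × 275 → ξ₁ = 201.3 mol/s.
R balance: n_R = 0 + 1ξ₁ − 1ξ₂ = 85.5 → ξ₂ = (1·201.3 − 85.5)/1 = 115.8 mol/s.
Outlet amounts (n = n₀ + Σ ν·ξ):
  V: 275 − 1(201.3) = 73.7
  R: 0 + 1(201.3) − 1(115.8) = 85.5
  U: 0 + 1(115.8) = 115.8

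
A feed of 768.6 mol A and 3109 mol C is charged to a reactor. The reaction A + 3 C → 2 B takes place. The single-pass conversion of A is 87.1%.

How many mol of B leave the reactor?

1340 mol

A reacted = 0.871 × 768.6 = 669.5 mol; ν_A = −1, so ξ = 669.5/1 = 669.5 mol.
Outlet amounts (n = n₀ + ν ξ):
  A: 768.6 − 1(669.5) = 99.15
  C: 3109 − 3(669.5) = 1101
  B: 0 + 2(669.5) = 1339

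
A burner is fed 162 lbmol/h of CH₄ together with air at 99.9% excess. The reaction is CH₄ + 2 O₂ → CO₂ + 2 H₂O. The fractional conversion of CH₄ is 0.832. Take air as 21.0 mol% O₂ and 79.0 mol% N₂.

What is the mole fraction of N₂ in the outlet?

0.751

Stoichiometric O₂ = 2 × 162 = 324 lbmol/h; O₂ fed = 324 × 1.999 = 647.7 lbmol/h.
N₂ fed = 647.7 × 79/21 = 2436 lbmol/h.
Fuel reacted = 0.832 × 162 → ξ = 134.8 lbmol/h.
Outlet (n = n₀ + ν ξ):
  CH₄: 162 − 1(134.8) = 27.22
  O₂: 647.7 − 2(134.8) = 378.1
  N₂: 2436 (inert)
  CO₂: 0 + 1(134.8) = 134.8
  H₂O: 0 + 2(134.8) = 269.6
Total out = 3246 lbmol/h; y_N₂ = 2436 / 3246 = 0.7506.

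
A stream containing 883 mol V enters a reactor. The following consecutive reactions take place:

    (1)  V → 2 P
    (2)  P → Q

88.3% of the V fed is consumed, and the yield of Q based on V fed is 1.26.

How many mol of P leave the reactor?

447 mol

Conversion of V: V consumed = 1ξ₁ = 0.883 × 883 → ξ₁ = 779.7 mol.
Yield of Q: 1ξ₂ / 883 = 1.26 → ξ₂ = 1113 mol.
Outlet amounts (n = n₀ + Σ ν·ξ):
  V: 883 − 1(779.7) = 103.3
  P: 0 + 2(779.7) − 1(1113) = 446.8
  Q: 0 + 1(1113) = 1113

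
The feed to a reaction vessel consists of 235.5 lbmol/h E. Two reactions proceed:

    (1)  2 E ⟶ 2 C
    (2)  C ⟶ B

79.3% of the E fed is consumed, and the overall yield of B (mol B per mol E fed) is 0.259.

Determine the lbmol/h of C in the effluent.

126 lbmol/h

Conversion of E: E consumed = 2ξ₁ = 0.793 × 235.5 → ξ₁ = 93.38 lbmol/h.
Yield of B: 1ξ₂ / 235.5 = 0.259 → ξ₂ = 60.99 lbmol/h.
Outlet amounts (n = n₀ + Σ ν·ξ):
  E: 235.5 − 2(93.38) = 48.75
  C: 0 + 2(93.38) − 1(60.99) = 125.8
  B: 0 + 1(60.99) = 60.99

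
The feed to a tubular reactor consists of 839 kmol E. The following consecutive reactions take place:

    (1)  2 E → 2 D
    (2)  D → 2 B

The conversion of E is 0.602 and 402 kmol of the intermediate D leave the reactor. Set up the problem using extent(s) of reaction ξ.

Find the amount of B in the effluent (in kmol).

Conversion of E: E consumed = 2ξ₁ = 0.602 × 839 → ξ₁ = 252.5 kmol.
D balance: n_D = 0 + 2ξ₁ − 1ξ₂ = 402 → ξ₂ = (2·252.5 − 402)/1 = 103.1 kmol.
Outlet amounts (n = n₀ + Σ ν·ξ):
  E: 839 − 2(252.5) = 333.9
  D: 0 + 2(252.5) − 1(103.1) = 402
  B: 0 + 2(103.1) = 206.2

206 kmol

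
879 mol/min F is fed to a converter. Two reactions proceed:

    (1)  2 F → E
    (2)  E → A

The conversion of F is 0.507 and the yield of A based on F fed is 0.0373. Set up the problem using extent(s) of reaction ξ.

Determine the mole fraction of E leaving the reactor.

0.29

Conversion of F: F consumed = 2ξ₁ = 0.507 × 879 → ξ₁ = 222.8 mol/min.
Yield of A: 1ξ₂ / 879 = 0.0373 → ξ₂ = 32.79 mol/min.
Outlet amounts (n = n₀ + Σ ν·ξ):
  F: 879 − 2(222.8) = 433.3
  E: 0 + 1(222.8) − 1(32.79) = 190
  A: 0 + 1(32.79) = 32.79
Total out = 656.2 mol/min; y_E = 190 / 656.2 = 0.2896.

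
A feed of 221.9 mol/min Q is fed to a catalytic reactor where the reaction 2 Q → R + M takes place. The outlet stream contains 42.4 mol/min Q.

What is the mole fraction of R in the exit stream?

For Q: n = n₀ − 2ξ → 42.4 = 221.9 − 2ξ, giving ξ = 89.75 mol/min.
Outlet amounts (n = n₀ + ν ξ):
  Q: 221.9 − 2(89.75) = 42.4
  R: 0 + 1(89.75) = 89.75
  M: 0 + 1(89.75) = 89.75
Total out = 221.9 mol/min; y_R = 89.75 / 221.9 = 0.4045.

0.404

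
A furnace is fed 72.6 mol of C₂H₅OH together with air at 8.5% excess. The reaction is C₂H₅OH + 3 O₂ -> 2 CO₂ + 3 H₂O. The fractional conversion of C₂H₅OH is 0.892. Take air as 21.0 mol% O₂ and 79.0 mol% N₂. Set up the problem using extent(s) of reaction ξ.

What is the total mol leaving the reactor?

1260 mol

Stoichiometric O₂ = 3 × 72.6 = 217.8 mol; O₂ fed = 217.8 × 1.085 = 236.3 mol.
N₂ fed = 236.3 × 79/21 = 889 mol.
Fuel reacted = 0.892 × 72.6 → ξ = 64.76 mol.
Outlet (n = n₀ + ν ξ):
  C₂H₅OH: 72.6 − 1(64.76) = 7.841
  O₂: 236.3 − 3(64.76) = 42.04
  N₂: 889 (inert)
  CO₂: 0 + 2(64.76) = 129.5
  H₂O: 0 + 3(64.76) = 194.3
Total out = 7.841 + 42.04 + 889 + 129.5 + 194.3 = 1263 mol.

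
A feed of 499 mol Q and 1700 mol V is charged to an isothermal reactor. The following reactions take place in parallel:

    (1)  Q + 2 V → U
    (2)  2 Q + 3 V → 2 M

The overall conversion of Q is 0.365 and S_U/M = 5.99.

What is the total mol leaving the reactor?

Conversion of Q: Q consumed = 0.365 × 499 = 182.1 mol = 1ξ₁ + 2ξ₂.
Selectivity: 1ξ₁ / (2ξ₂) = 5.99 → ξ₁ = 11.98 ξ₂.
Substitute: (1·11.98 + 2) ξ₂ = 182.1 → ξ₂ = 13.03 mol, ξ₁ = 156.1 mol.
Outlet amounts (n = n₀ + Σ ν·ξ):
  Q: 499 − 1(156.1) − 2(13.03) = 316.9
  V: 1700 − 2(156.1) − 3(13.03) = 1349
  U: 0 + 1(156.1) = 156.1
  M: 0 + 2(13.03) = 26.06
Total out = 316.9 + 1349 + 156.1 + 26.06 = 1848 mol.

1850 mol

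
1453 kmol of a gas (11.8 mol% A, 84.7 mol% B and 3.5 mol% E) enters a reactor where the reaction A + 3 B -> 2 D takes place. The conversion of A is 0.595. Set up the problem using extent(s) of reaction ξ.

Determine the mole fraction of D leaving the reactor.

A reacted = 0.595 × 171.5 = 102 kmol; ν_A = −1, so ξ = 102/1 = 102 kmol.
Outlet amounts (n = n₀ + ν ξ):
  A: 171.5 − 1(102) = 69.44
  B: 1231 − 3(102) = 924.6
  D: 0 + 2(102) = 204
  E: 50.85 (inert)
Total out = 1249 kmol; y_D = 204 / 1249 = 0.1634.

0.163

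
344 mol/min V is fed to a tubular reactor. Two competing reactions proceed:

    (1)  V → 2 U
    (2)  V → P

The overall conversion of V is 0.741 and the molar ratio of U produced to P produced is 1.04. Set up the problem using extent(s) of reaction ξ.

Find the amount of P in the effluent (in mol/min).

168 mol/min

Conversion of V: V consumed = 0.741 × 344 = 254.9 mol/min = 1ξ₁ + 1ξ₂.
Selectivity: 2ξ₁ / (1ξ₂) = 1.04 → ξ₁ = 0.52 ξ₂.
Substitute: (1·0.52 + 1) ξ₂ = 254.9 → ξ₂ = 167.7 mol/min, ξ₁ = 87.2 mol/min.
Outlet amounts (n = n₀ + Σ ν·ξ):
  V: 344 − 1(87.2) − 1(167.7) = 89.1
  U: 0 + 2(87.2) = 174.4
  P: 0 + 1(167.7) = 167.7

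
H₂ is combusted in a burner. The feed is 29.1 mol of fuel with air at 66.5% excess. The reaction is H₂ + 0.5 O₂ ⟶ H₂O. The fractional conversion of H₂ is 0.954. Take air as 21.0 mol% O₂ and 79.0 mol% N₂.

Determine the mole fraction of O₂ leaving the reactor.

0.0792

Stoichiometric O₂ = 0.5 × 29.1 = 14.55 mol; O₂ fed = 14.55 × 1.665 = 24.23 mol.
N₂ fed = 24.23 × 79/21 = 91.13 mol.
Fuel reacted = 0.954 × 29.1 → ξ = 27.76 mol.
Outlet (n = n₀ + ν ξ):
  H₂: 29.1 − 1(27.76) = 1.339
  O₂: 24.23 − 0.5(27.76) = 10.35
  N₂: 91.13 (inert)
  H₂O: 0 + 1(27.76) = 27.76
Total out = 130.6 mol; y_O₂ = 10.35 / 130.6 = 0.07922.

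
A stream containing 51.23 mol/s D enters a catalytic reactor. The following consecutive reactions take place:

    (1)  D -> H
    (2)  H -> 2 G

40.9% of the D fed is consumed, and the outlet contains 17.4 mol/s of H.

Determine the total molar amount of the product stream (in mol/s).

54.8 mol/s

Conversion of D: D consumed = 1ξ₁ = 0.409 × 51.23 → ξ₁ = 20.95 mol/s.
H balance: n_H = 0 + 1ξ₁ − 1ξ₂ = 17.4 → ξ₂ = (1·20.95 − 17.4)/1 = 3.553 mol/s.
Outlet amounts (n = n₀ + Σ ν·ξ):
  D: 51.23 − 1(20.95) = 30.28
  H: 0 + 1(20.95) − 1(3.553) = 17.4
  G: 0 + 2(3.553) = 7.106
Total out = 30.28 + 17.4 + 7.106 = 54.78 mol/s.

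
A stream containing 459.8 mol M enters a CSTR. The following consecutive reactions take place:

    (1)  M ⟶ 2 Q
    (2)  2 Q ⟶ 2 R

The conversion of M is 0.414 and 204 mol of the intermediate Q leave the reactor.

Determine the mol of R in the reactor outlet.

Conversion of M: M consumed = 1ξ₁ = 0.414 × 459.8 → ξ₁ = 190.4 mol.
Q balance: n_Q = 0 + 2ξ₁ − 2ξ₂ = 204 → ξ₂ = (2·190.4 − 204)/2 = 88.36 mol.
Outlet amounts (n = n₀ + Σ ν·ξ):
  M: 459.8 − 1(190.4) = 269.4
  Q: 0 + 2(190.4) − 2(88.36) = 204
  R: 0 + 2(88.36) = 176.7

177 mol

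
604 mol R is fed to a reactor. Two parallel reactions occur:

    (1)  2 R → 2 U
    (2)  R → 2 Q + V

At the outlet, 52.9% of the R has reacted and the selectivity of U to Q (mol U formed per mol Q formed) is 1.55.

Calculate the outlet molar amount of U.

Conversion of R: R consumed = 0.529 × 604 = 319.5 mol = 2ξ₁ + 1ξ₂.
Selectivity: 2ξ₁ / (2ξ₂) = 1.55 → ξ₁ = 1.55 ξ₂.
Substitute: (2·1.55 + 1) ξ₂ = 319.5 → ξ₂ = 77.93 mol, ξ₁ = 120.8 mol.
Outlet amounts (n = n₀ + Σ ν·ξ):
  R: 604 − 2(120.8) − 1(77.93) = 284.5
  U: 0 + 2(120.8) = 241.6
  Q: 0 + 2(77.93) = 155.9
  V: 0 + 1(77.93) = 77.93

242 mol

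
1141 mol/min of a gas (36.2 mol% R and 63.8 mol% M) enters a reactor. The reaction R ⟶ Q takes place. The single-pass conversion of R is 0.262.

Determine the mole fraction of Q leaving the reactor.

0.0948

R reacted = 0.262 × 413 = 108.2 mol/min; ν_R = −1, so ξ = 108.2/1 = 108.2 mol/min.
Outlet amounts (n = n₀ + ν ξ):
  R: 413 − 1(108.2) = 304.8
  Q: 0 + 1(108.2) = 108.2
  M: 728 (inert)
Total out = 1141 mol/min; y_Q = 108.2 / 1141 = 0.09484.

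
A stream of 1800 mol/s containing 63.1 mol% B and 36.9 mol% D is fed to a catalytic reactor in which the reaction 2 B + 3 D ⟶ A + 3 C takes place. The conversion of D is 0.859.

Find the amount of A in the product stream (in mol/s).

D reacted = 0.859 × 664.2 = 570.5 mol/s; ν_D = −3, so ξ = 570.5/3 = 190.2 mol/s.
Outlet amounts (n = n₀ + ν ξ):
  B: 1136 − 2(190.2) = 755.4
  D: 664.2 − 3(190.2) = 93.65
  A: 0 + 1(190.2) = 190.2
  C: 0 + 3(190.2) = 570.5

190 mol/s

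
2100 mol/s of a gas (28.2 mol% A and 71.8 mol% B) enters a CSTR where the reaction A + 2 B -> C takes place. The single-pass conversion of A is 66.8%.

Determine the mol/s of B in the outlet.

717 mol/s

A reacted = 0.668 × 592.2 = 395.6 mol/s; ν_A = −1, so ξ = 395.6/1 = 395.6 mol/s.
Outlet amounts (n = n₀ + ν ξ):
  A: 592.2 − 1(395.6) = 196.6
  B: 1508 − 2(395.6) = 716.6
  C: 0 + 1(395.6) = 395.6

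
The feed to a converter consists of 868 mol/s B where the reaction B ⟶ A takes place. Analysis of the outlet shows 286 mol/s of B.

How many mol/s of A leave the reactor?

For B: n = n₀ − 1ξ → 286 = 868 − 1ξ, giving ξ = 582 mol/s.
Outlet amounts (n = n₀ + ν ξ):
  B: 868 − 1(582) = 286
  A: 0 + 1(582) = 582

582 mol/s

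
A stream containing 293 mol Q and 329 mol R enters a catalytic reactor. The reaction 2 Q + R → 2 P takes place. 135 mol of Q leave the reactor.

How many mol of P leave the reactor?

For Q: n = n₀ − 2ξ → 135 = 293 − 2ξ, giving ξ = 79 mol.
Outlet amounts (n = n₀ + ν ξ):
  Q: 293 − 2(79) = 135
  R: 329 − 1(79) = 250
  P: 0 + 2(79) = 158

158 mol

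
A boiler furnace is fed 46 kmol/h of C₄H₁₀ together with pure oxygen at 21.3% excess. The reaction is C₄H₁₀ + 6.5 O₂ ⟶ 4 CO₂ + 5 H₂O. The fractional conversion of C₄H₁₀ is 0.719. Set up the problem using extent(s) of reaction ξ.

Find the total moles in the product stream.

Stoichiometric O₂ = 6.5 × 46 = 299 kmol/h; O₂ fed = 299 × 1.213 = 362.7 kmol/h.
Fuel reacted = 0.719 × 46 → ξ = 33.07 kmol/h.
Outlet (n = n₀ + ν ξ):
  C₄H₁₀: 46 − 1(33.07) = 12.93
  O₂: 362.7 − 6.5(33.07) = 147.7
  CO₂: 0 + 4(33.07) = 132.3
  H₂O: 0 + 5(33.07) = 165.4
Total out = 12.93 + 147.7 + 132.3 + 165.4 = 458.3 kmol/h.

458 kmol/h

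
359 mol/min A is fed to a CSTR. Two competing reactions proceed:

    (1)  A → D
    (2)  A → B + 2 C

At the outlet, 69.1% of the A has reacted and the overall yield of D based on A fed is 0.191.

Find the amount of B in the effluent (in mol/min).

180 mol/min

Yield of D: 1ξ₁ / 359 = 0.191 → ξ₁ = 68.57 mol/min.
Conversion of A: 1ξ₁ + 1ξ₂ = 0.691 × 359 = 248.1 → ξ₂ = 179.5 mol/min.
Outlet amounts (n = n₀ + Σ ν·ξ):
  A: 359 − 1(68.57) − 1(179.5) = 110.9
  D: 0 + 1(68.57) = 68.57
  B: 0 + 1(179.5) = 179.5
  C: 0 + 2(179.5) = 359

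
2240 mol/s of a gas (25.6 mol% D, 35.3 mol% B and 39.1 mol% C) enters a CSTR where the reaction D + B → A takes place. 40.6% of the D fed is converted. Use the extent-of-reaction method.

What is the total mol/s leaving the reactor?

2010 mol/s

D reacted = 0.406 × 573.4 = 232.8 mol/s; ν_D = −1, so ξ = 232.8/1 = 232.8 mol/s.
Outlet amounts (n = n₀ + ν ξ):
  D: 573.4 − 1(232.8) = 340.6
  B: 790.7 − 1(232.8) = 557.9
  A: 0 + 1(232.8) = 232.8
  C: 875.8 (inert)
Total out = 340.6 + 557.9 + 232.8 + 875.8 = 2007 mol/s.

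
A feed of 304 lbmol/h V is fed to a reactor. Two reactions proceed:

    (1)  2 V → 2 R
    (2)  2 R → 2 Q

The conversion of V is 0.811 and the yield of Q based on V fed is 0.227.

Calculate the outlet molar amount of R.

178 lbmol/h

Conversion of V: V consumed = 2ξ₁ = 0.811 × 304 → ξ₁ = 123.3 lbmol/h.
Yield of Q: 2ξ₂ / 304 = 0.227 → ξ₂ = 34.5 lbmol/h.
Outlet amounts (n = n₀ + Σ ν·ξ):
  V: 304 − 2(123.3) = 57.46
  R: 0 + 2(123.3) − 2(34.5) = 177.5
  Q: 0 + 2(34.5) = 69.01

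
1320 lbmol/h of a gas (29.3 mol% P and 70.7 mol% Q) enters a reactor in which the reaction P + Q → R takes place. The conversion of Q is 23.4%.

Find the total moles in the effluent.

1100 lbmol/h

Q reacted = 0.234 × 933.2 = 218.4 lbmol/h; ν_Q = −1, so ξ = 218.4/1 = 218.4 lbmol/h.
Outlet amounts (n = n₀ + ν ξ):
  P: 386.8 − 1(218.4) = 168.4
  Q: 933.2 − 1(218.4) = 714.9
  R: 0 + 1(218.4) = 218.4
Total out = 168.4 + 714.9 + 218.4 = 1102 lbmol/h.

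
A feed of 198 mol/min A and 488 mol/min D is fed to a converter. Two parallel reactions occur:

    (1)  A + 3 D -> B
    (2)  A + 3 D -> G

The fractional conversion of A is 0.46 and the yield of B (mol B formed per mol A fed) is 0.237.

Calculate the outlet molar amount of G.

Yield of B: 1ξ₁ / 198 = 0.237 → ξ₁ = 46.93 mol/min.
Conversion of A: 1ξ₁ + 1ξ₂ = 0.46 × 198 = 91.08 → ξ₂ = 44.15 mol/min.
Outlet amounts (n = n₀ + Σ ν·ξ):
  A: 198 − 1(46.93) − 1(44.15) = 106.9
  D: 488 − 3(46.93) − 3(44.15) = 214.8
  B: 0 + 1(46.93) = 46.93
  G: 0 + 1(44.15) = 44.15

44.2 mol/min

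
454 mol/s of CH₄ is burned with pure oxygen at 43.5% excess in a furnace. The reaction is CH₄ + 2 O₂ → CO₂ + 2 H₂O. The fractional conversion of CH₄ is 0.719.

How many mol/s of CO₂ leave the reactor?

Stoichiometric O₂ = 2 × 454 = 908 mol/s; O₂ fed = 908 × 1.435 = 1303 mol/s.
Fuel reacted = 0.719 × 454 → ξ = 326.4 mol/s.
Outlet (n = n₀ + ν ξ):
  CH₄: 454 − 1(326.4) = 127.6
  O₂: 1303 − 2(326.4) = 650.1
  CO₂: 0 + 1(326.4) = 326.4
  H₂O: 0 + 2(326.4) = 652.9

326 mol/s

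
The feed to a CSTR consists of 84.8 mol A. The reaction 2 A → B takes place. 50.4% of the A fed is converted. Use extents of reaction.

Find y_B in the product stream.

A reacted = 0.504 × 84.8 = 42.74 mol; ν_A = −2, so ξ = 42.74/2 = 21.37 mol.
Outlet amounts (n = n₀ + ν ξ):
  A: 84.8 − 2(21.37) = 42.06
  B: 0 + 1(21.37) = 21.37
Total out = 63.43 mol; y_B = 21.37 / 63.43 = 0.3369.

0.337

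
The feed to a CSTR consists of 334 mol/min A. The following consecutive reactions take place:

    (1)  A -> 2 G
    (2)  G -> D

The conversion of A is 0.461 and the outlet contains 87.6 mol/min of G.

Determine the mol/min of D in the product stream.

220 mol/min

Conversion of A: A consumed = 1ξ₁ = 0.461 × 334 → ξ₁ = 154 mol/min.
G balance: n_G = 0 + 2ξ₁ − 1ξ₂ = 87.6 → ξ₂ = (2·154 − 87.6)/1 = 220.3 mol/min.
Outlet amounts (n = n₀ + Σ ν·ξ):
  A: 334 − 1(154) = 180
  G: 0 + 2(154) − 1(220.3) = 87.6
  D: 0 + 1(220.3) = 220.3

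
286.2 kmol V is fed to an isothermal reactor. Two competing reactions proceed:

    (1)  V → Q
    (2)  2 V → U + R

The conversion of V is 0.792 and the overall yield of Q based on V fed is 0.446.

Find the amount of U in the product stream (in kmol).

Yield of Q: 1ξ₁ / 286.2 = 0.446 → ξ₁ = 127.6 kmol.
Conversion of V: 1ξ₁ + 2ξ₂ = 0.792 × 286.2 = 226.7 → ξ₂ = 49.51 kmol.
Outlet amounts (n = n₀ + Σ ν·ξ):
  V: 286.2 − 1(127.6) − 2(49.51) = 59.53
  Q: 0 + 1(127.6) = 127.6
  U: 0 + 1(49.51) = 49.51
  R: 0 + 1(49.51) = 49.51

49.5 kmol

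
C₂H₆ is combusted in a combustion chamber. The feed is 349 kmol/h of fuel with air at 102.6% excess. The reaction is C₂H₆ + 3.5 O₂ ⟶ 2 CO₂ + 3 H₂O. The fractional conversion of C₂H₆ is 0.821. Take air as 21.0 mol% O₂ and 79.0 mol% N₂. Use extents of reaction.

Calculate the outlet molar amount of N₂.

Stoichiometric O₂ = 3.5 × 349 = 1222 kmol/h; O₂ fed = 1222 × 2.026 = 2475 kmol/h.
N₂ fed = 2475 × 79/21 = 9310 kmol/h.
Fuel reacted = 0.821 × 349 → ξ = 286.5 kmol/h.
Outlet (n = n₀ + ν ξ):
  C₂H₆: 349 − 1(286.5) = 62.47
  O₂: 2475 − 3.5(286.5) = 1472
  N₂: 9310 (inert)
  CO₂: 0 + 2(286.5) = 573.1
  H₂O: 0 + 3(286.5) = 859.6

9310 kmol/h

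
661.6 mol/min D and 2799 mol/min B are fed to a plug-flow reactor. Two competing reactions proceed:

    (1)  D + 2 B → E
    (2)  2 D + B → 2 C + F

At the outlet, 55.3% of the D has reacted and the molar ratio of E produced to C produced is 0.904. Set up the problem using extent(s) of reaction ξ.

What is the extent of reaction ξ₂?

Conversion of D: D consumed = 0.553 × 661.6 = 365.9 mol/min = 1ξ₁ + 2ξ₂.
Selectivity: 1ξ₁ / (2ξ₂) = 0.904 → ξ₁ = 1.808 ξ₂.
Substitute: (1·1.808 + 2) ξ₂ = 365.9 → ξ₂ = 96.08 mol/min, ξ₁ = 173.7 mol/min.
Outlet amounts (n = n₀ + Σ ν·ξ):
  D: 661.6 − 1(173.7) − 2(96.08) = 295.7
  B: 2799 − 2(173.7) − 1(96.08) = 2356
  E: 0 + 1(173.7) = 173.7
  C: 0 + 2(96.08) = 192.2
  F: 0 + 1(96.08) = 96.08

ξ₂ = 96.1 mol/min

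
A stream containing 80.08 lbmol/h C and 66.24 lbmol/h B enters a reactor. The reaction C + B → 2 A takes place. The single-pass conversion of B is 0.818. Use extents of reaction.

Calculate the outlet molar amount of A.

B reacted = 0.818 × 66.24 = 54.18 lbmol/h; ν_B = −1, so ξ = 54.18/1 = 54.18 lbmol/h.
Outlet amounts (n = n₀ + ν ξ):
  C: 80.08 − 1(54.18) = 25.9
  B: 66.24 − 1(54.18) = 12.06
  A: 0 + 2(54.18) = 108.4

108 lbmol/h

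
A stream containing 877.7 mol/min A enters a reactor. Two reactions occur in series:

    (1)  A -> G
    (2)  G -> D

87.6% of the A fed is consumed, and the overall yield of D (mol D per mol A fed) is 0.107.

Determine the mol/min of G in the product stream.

675 mol/min

Conversion of A: A consumed = 1ξ₁ = 0.876 × 877.7 → ξ₁ = 768.9 mol/min.
Yield of D: 1ξ₂ / 877.7 = 0.107 → ξ₂ = 93.91 mol/min.
Outlet amounts (n = n₀ + Σ ν·ξ):
  A: 877.7 − 1(768.9) = 108.8
  G: 0 + 1(768.9) − 1(93.91) = 675
  D: 0 + 1(93.91) = 93.91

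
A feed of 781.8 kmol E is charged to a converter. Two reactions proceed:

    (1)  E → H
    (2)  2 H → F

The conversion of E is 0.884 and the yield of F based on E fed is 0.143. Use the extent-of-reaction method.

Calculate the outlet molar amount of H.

Conversion of E: E consumed = 1ξ₁ = 0.884 × 781.8 → ξ₁ = 691.1 kmol.
Yield of F: 1ξ₂ / 781.8 = 0.143 → ξ₂ = 111.8 kmol.
Outlet amounts (n = n₀ + Σ ν·ξ):
  E: 781.8 − 1(691.1) = 90.69
  H: 0 + 1(691.1) − 2(111.8) = 467.5
  F: 0 + 1(111.8) = 111.8

468 kmol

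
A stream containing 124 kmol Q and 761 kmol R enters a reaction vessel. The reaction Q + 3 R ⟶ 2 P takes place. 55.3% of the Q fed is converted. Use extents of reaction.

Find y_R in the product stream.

Q reacted = 0.553 × 124 = 68.57 kmol; ν_Q = −1, so ξ = 68.57/1 = 68.57 kmol.
Outlet amounts (n = n₀ + ν ξ):
  Q: 124 − 1(68.57) = 55.43
  R: 761 − 3(68.57) = 555.3
  P: 0 + 2(68.57) = 137.1
Total out = 747.9 kmol; y_R = 555.3 / 747.9 = 0.7425.

0.743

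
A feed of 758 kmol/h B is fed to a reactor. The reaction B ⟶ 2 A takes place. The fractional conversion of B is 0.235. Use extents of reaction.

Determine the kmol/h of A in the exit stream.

356 kmol/h

B reacted = 0.235 × 758 = 178.1 kmol/h; ν_B = −1, so ξ = 178.1/1 = 178.1 kmol/h.
Outlet amounts (n = n₀ + ν ξ):
  B: 758 − 1(178.1) = 579.9
  A: 0 + 2(178.1) = 356.3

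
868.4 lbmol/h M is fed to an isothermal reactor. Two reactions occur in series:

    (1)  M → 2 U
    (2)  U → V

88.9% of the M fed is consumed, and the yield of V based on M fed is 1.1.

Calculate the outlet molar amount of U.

Conversion of M: M consumed = 1ξ₁ = 0.889 × 868.4 → ξ₁ = 772 lbmol/h.
Yield of V: 1ξ₂ / 868.4 = 1.1 → ξ₂ = 955.2 lbmol/h.
Outlet amounts (n = n₀ + Σ ν·ξ):
  M: 868.4 − 1(772) = 96.39
  U: 0 + 2(772) − 1(955.2) = 588.8
  V: 0 + 1(955.2) = 955.2

589 lbmol/h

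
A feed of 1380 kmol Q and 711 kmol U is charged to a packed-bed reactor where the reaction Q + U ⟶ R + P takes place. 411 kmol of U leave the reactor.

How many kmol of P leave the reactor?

For U: n = n₀ − 1ξ → 411 = 711 − 1ξ, giving ξ = 300 kmol.
Outlet amounts (n = n₀ + ν ξ):
  Q: 1380 − 1(300) = 1080
  U: 711 − 1(300) = 411
  R: 0 + 1(300) = 300
  P: 0 + 1(300) = 300

300 kmol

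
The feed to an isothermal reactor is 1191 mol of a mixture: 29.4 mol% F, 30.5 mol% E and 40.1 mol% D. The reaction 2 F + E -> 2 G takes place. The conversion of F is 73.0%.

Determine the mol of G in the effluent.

F reacted = 0.73 × 350.2 = 255.6 mol; ν_F = −2, so ξ = 255.6/2 = 127.8 mol.
Outlet amounts (n = n₀ + ν ξ):
  F: 350.2 − 2(127.8) = 94.54
  E: 363.3 − 1(127.8) = 235.4
  G: 0 + 2(127.8) = 255.6
  D: 477.6 (inert)

256 mol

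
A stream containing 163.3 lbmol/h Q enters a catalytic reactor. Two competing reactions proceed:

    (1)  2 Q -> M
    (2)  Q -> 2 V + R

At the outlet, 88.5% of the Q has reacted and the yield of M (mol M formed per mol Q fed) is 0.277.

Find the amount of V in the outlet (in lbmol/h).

Yield of M: 1ξ₁ / 163.3 = 0.277 → ξ₁ = 45.23 lbmol/h.
Conversion of Q: 2ξ₁ + 1ξ₂ = 0.885 × 163.3 = 144.5 → ξ₂ = 54.05 lbmol/h.
Outlet amounts (n = n₀ + Σ ν·ξ):
  Q: 163.3 − 2(45.23) − 1(54.05) = 18.78
  M: 0 + 1(45.23) = 45.23
  V: 0 + 2(54.05) = 108.1
  R: 0 + 1(54.05) = 54.05

108 lbmol/h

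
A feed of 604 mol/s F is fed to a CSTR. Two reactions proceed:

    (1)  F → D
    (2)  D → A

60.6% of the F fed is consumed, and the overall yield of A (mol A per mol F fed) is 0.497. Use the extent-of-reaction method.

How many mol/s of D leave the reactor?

Conversion of F: F consumed = 1ξ₁ = 0.606 × 604 → ξ₁ = 366 mol/s.
Yield of A: 1ξ₂ / 604 = 0.497 → ξ₂ = 300.2 mol/s.
Outlet amounts (n = n₀ + Σ ν·ξ):
  F: 604 − 1(366) = 238
  D: 0 + 1(366) − 1(300.2) = 65.84
  A: 0 + 1(300.2) = 300.2

65.8 mol/s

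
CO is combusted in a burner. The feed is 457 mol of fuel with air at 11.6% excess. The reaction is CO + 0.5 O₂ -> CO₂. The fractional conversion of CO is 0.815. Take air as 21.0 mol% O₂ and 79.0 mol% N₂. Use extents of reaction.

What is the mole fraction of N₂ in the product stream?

0.646

Stoichiometric O₂ = 0.5 × 457 = 228.5 mol; O₂ fed = 228.5 × 1.116 = 255 mol.
N₂ fed = 255 × 79/21 = 959.3 mol.
Fuel reacted = 0.815 × 457 → ξ = 372.5 mol.
Outlet (n = n₀ + ν ξ):
  CO: 457 − 1(372.5) = 84.55
  O₂: 255 − 0.5(372.5) = 68.78
  N₂: 959.3 (inert)
  CO₂: 0 + 1(372.5) = 372.5
Total out = 1485 mol; y_N₂ = 959.3 / 1485 = 0.646.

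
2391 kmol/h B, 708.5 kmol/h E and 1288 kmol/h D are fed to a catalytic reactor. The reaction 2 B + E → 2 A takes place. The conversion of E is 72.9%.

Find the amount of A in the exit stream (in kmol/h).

E reacted = 0.729 × 708.5 = 516.5 kmol/h; ν_E = −1, so ξ = 516.5/1 = 516.5 kmol/h.
Outlet amounts (n = n₀ + ν ξ):
  B: 2391 − 2(516.5) = 1358
  E: 708.5 − 1(516.5) = 192
  A: 0 + 2(516.5) = 1033
  D: 1288 (inert)

1030 kmol/h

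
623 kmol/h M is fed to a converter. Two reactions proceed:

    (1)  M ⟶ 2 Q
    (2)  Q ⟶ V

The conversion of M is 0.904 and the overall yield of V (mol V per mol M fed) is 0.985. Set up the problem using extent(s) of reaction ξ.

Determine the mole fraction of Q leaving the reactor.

Conversion of M: M consumed = 1ξ₁ = 0.904 × 623 → ξ₁ = 563.2 kmol/h.
Yield of V: 1ξ₂ / 623 = 0.985 → ξ₂ = 613.7 kmol/h.
Outlet amounts (n = n₀ + Σ ν·ξ):
  M: 623 − 1(563.2) = 59.81
  Q: 0 + 2(563.2) − 1(613.7) = 512.7
  V: 0 + 1(613.7) = 613.7
Total out = 1186 kmol/h; y_Q = 512.7 / 1186 = 0.4322.

0.432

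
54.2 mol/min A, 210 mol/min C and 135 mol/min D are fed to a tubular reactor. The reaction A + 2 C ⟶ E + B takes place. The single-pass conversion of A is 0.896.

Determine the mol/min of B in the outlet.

A reacted = 0.896 × 54.2 = 48.56 mol/min; ν_A = −1, so ξ = 48.56/1 = 48.56 mol/min.
Outlet amounts (n = n₀ + ν ξ):
  A: 54.2 − 1(48.56) = 5.637
  C: 210 − 2(48.56) = 112.9
  E: 0 + 1(48.56) = 48.56
  B: 0 + 1(48.56) = 48.56
  D: 135 (inert)

48.6 mol/min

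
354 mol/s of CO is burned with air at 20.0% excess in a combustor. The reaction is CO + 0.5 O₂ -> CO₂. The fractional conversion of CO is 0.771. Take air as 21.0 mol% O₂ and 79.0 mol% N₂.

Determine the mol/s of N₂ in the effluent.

Stoichiometric O₂ = 0.5 × 354 = 177 mol/s; O₂ fed = 177 × 1.200 = 212.4 mol/s.
N₂ fed = 212.4 × 79/21 = 799 mol/s.
Fuel reacted = 0.771 × 354 → ξ = 272.9 mol/s.
Outlet (n = n₀ + ν ξ):
  CO: 354 − 1(272.9) = 81.07
  O₂: 212.4 − 0.5(272.9) = 75.93
  N₂: 799 (inert)
  CO₂: 0 + 1(272.9) = 272.9

799 mol/s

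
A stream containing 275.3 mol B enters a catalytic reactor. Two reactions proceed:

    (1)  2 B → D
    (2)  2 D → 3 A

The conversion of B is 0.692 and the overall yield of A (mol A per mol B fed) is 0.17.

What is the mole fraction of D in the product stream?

Conversion of B: B consumed = 2ξ₁ = 0.692 × 275.3 → ξ₁ = 95.25 mol.
Yield of A: 3ξ₂ / 275.3 = 0.17 → ξ₂ = 15.6 mol.
Outlet amounts (n = n₀ + Σ ν·ξ):
  B: 275.3 − 2(95.25) = 84.79
  D: 0 + 1(95.25) − 2(15.6) = 64.05
  A: 0 + 3(15.6) = 46.8
Total out = 195.6 mol; y_D = 64.05 / 195.6 = 0.3274.

0.327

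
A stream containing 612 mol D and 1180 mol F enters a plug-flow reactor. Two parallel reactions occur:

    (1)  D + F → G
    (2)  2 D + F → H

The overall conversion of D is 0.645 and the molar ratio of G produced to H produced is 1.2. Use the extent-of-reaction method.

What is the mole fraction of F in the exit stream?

0.65

Conversion of D: D consumed = 0.645 × 612 = 394.7 mol = 1ξ₁ + 2ξ₂.
Selectivity: 1ξ₁ / (1ξ₂) = 1.2 → ξ₁ = 1.2 ξ₂.
Substitute: (1·1.2 + 2) ξ₂ = 394.7 → ξ₂ = 123.4 mol, ξ₁ = 148 mol.
Outlet amounts (n = n₀ + Σ ν·ξ):
  D: 612 − 1(148) − 2(123.4) = 217.3
  F: 1180 − 1(148) − 1(123.4) = 908.6
  G: 0 + 1(148) = 148
  H: 0 + 1(123.4) = 123.4
Total out = 1397 mol; y_F = 908.6 / 1397 = 0.6503.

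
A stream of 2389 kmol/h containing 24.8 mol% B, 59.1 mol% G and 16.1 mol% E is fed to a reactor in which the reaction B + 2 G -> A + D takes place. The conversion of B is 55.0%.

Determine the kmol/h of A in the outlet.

326 kmol/h

B reacted = 0.55 × 592.5 = 325.9 kmol/h; ν_B = −1, so ξ = 325.9/1 = 325.9 kmol/h.
Outlet amounts (n = n₀ + ν ξ):
  B: 592.5 − 1(325.9) = 266.6
  G: 1412 − 2(325.9) = 760.2
  A: 0 + 1(325.9) = 325.9
  D: 0 + 1(325.9) = 325.9
  E: 384.6 (inert)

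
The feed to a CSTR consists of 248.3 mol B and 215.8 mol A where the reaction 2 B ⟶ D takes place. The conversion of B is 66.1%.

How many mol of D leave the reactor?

82.1 mol

B reacted = 0.661 × 248.3 = 164.1 mol; ν_B = −2, so ξ = 164.1/2 = 82.06 mol.
Outlet amounts (n = n₀ + ν ξ):
  B: 248.3 − 2(82.06) = 84.17
  D: 0 + 1(82.06) = 82.06
  A: 215.8 (inert)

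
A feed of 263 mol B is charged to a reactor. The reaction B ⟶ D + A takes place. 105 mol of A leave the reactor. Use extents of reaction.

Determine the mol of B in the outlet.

For A: n = n₀ + 1ξ → 105 = 0 + 1ξ, giving ξ = 105 mol.
Outlet amounts (n = n₀ + ν ξ):
  B: 263 − 1(105) = 158
  D: 0 + 1(105) = 105
  A: 0 + 1(105) = 105

158 mol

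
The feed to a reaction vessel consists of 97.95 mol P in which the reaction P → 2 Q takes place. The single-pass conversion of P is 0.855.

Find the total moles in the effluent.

182 mol

P reacted = 0.855 × 97.95 = 83.75 mol; ν_P = −1, so ξ = 83.75/1 = 83.75 mol.
Outlet amounts (n = n₀ + ν ξ):
  P: 97.95 − 1(83.75) = 14.2
  Q: 0 + 2(83.75) = 167.5
Total out = 14.2 + 167.5 = 181.7 mol.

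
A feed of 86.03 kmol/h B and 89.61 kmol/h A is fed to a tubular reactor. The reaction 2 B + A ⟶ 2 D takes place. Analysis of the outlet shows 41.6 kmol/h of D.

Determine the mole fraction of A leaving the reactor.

For D: n = n₀ + 2ξ → 41.6 = 0 + 2ξ, giving ξ = 20.8 kmol/h.
Outlet amounts (n = n₀ + ν ξ):
  B: 86.03 − 2(20.8) = 44.43
  A: 89.61 − 1(20.8) = 68.81
  D: 0 + 2(20.8) = 41.6
Total out = 154.8 kmol/h; y_A = 68.81 / 154.8 = 0.4444.

0.444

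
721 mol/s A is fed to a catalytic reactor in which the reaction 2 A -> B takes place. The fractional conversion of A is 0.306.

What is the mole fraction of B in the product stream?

0.181

A reacted = 0.306 × 721 = 220.6 mol/s; ν_A = −2, so ξ = 220.6/2 = 110.3 mol/s.
Outlet amounts (n = n₀ + ν ξ):
  A: 721 − 2(110.3) = 500.4
  B: 0 + 1(110.3) = 110.3
Total out = 610.7 mol/s; y_B = 110.3 / 610.7 = 0.1806.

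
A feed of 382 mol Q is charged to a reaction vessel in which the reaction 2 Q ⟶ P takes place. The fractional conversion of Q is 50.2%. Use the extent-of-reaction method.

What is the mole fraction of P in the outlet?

Q reacted = 0.502 × 382 = 191.8 mol; ν_Q = −2, so ξ = 191.8/2 = 95.88 mol.
Outlet amounts (n = n₀ + ν ξ):
  Q: 382 − 2(95.88) = 190.2
  P: 0 + 1(95.88) = 95.88
Total out = 286.1 mol; y_P = 95.88 / 286.1 = 0.3351.

0.335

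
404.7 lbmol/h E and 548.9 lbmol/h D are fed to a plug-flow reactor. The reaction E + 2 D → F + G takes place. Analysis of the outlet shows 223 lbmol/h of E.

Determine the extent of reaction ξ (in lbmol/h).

For E: n = n₀ − 1ξ → 223 = 404.7 − 1ξ, giving ξ = 181.7 lbmol/h.
Outlet amounts (n = n₀ + ν ξ):
  E: 404.7 − 1(181.7) = 223
  D: 548.9 − 2(181.7) = 185.5
  F: 0 + 1(181.7) = 181.7
  G: 0 + 1(181.7) = 181.7

ξ = 182 lbmol/h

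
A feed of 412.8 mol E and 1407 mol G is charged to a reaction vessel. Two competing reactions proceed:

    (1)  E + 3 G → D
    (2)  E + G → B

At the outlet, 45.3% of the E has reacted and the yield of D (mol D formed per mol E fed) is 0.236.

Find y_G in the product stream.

0.713

Yield of D: 1ξ₁ / 412.8 = 0.236 → ξ₁ = 97.42 mol.
Conversion of E: 1ξ₁ + 1ξ₂ = 0.453 × 412.8 = 187 → ξ₂ = 89.58 mol.
Outlet amounts (n = n₀ + Σ ν·ξ):
  E: 412.8 − 1(97.42) − 1(89.58) = 225.8
  G: 1407 − 3(97.42) − 1(89.58) = 1025
  D: 0 + 1(97.42) = 97.42
  B: 0 + 1(89.58) = 89.58
Total out = 1438 mol; y_G = 1025 / 1438 = 0.7129.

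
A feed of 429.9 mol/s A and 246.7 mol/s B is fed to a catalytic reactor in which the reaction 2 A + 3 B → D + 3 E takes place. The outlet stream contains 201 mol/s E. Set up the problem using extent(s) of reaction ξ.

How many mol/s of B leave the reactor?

45.7 mol/s

For E: n = n₀ + 3ξ → 201 = 0 + 3ξ, giving ξ = 67 mol/s.
Outlet amounts (n = n₀ + ν ξ):
  A: 429.9 − 2(67) = 295.9
  B: 246.7 − 3(67) = 45.7
  D: 0 + 1(67) = 67
  E: 0 + 3(67) = 201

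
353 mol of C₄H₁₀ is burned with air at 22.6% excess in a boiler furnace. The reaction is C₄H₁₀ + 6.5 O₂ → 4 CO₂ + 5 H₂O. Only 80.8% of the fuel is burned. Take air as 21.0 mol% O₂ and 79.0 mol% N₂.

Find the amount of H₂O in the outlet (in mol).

Stoichiometric O₂ = 6.5 × 353 = 2294 mol; O₂ fed = 2294 × 1.226 = 2813 mol.
N₂ fed = 2813 × 79/21 = 10580 mol.
Fuel reacted = 0.808 × 353 → ξ = 285.2 mol.
Outlet (n = n₀ + ν ξ):
  C₄H₁₀: 353 − 1(285.2) = 67.78
  O₂: 2813 − 6.5(285.2) = 959.1
  N₂: 10580 (inert)
  CO₂: 0 + 4(285.2) = 1141
  H₂O: 0 + 5(285.2) = 1426

1430 mol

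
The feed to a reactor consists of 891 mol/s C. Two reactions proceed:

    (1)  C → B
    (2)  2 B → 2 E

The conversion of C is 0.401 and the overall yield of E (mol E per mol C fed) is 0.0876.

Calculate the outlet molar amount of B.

279 mol/s

Conversion of C: C consumed = 1ξ₁ = 0.401 × 891 → ξ₁ = 357.3 mol/s.
Yield of E: 2ξ₂ / 891 = 0.0876 → ξ₂ = 39.03 mol/s.
Outlet amounts (n = n₀ + Σ ν·ξ):
  C: 891 − 1(357.3) = 533.7
  B: 0 + 1(357.3) − 2(39.03) = 279.2
  E: 0 + 2(39.03) = 78.05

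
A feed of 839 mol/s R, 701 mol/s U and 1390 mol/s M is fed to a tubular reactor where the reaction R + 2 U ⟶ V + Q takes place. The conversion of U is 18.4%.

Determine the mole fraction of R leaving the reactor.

U reacted = 0.184 × 701 = 129 mol/s; ν_U = −2, so ξ = 129/2 = 64.49 mol/s.
Outlet amounts (n = n₀ + ν ξ):
  R: 839 − 1(64.49) = 774.5
  U: 701 − 2(64.49) = 572
  V: 0 + 1(64.49) = 64.49
  Q: 0 + 1(64.49) = 64.49
  M: 1390 (inert)
Total out = 2866 mol/s; y_R = 774.5 / 2866 = 0.2703.

0.27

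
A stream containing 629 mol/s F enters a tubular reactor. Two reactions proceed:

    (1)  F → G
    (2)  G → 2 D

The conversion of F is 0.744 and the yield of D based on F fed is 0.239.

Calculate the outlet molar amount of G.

393 mol/s

Conversion of F: F consumed = 1ξ₁ = 0.744 × 629 → ξ₁ = 468 mol/s.
Yield of D: 2ξ₂ / 629 = 0.239 → ξ₂ = 75.17 mol/s.
Outlet amounts (n = n₀ + Σ ν·ξ):
  F: 629 − 1(468) = 161
  G: 0 + 1(468) − 1(75.17) = 392.8
  D: 0 + 2(75.17) = 150.3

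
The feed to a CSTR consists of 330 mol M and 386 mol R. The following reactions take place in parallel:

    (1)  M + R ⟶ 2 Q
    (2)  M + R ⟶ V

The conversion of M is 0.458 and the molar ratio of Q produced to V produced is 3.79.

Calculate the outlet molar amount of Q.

198 mol

Conversion of M: M consumed = 0.458 × 330 = 151.1 mol = 1ξ₁ + 1ξ₂.
Selectivity: 2ξ₁ / (1ξ₂) = 3.79 → ξ₁ = 1.895 ξ₂.
Substitute: (1·1.895 + 1) ξ₂ = 151.1 → ξ₂ = 52.21 mol, ξ₁ = 98.93 mol.
Outlet amounts (n = n₀ + Σ ν·ξ):
  M: 330 − 1(98.93) − 1(52.21) = 178.9
  R: 386 − 1(98.93) − 1(52.21) = 234.9
  Q: 0 + 2(98.93) = 197.9
  V: 0 + 1(52.21) = 52.21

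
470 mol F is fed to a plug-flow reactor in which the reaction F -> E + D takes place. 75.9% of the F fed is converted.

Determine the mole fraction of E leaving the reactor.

0.431

F reacted = 0.759 × 470 = 356.7 mol; ν_F = −1, so ξ = 356.7/1 = 356.7 mol.
Outlet amounts (n = n₀ + ν ξ):
  F: 470 − 1(356.7) = 113.3
  E: 0 + 1(356.7) = 356.7
  D: 0 + 1(356.7) = 356.7
Total out = 826.7 mol; y_E = 356.7 / 826.7 = 0.4315.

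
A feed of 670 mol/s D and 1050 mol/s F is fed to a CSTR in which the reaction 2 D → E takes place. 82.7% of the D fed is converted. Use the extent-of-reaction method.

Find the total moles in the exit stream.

1440 mol/s

D reacted = 0.827 × 670 = 554.1 mol/s; ν_D = −2, so ξ = 554.1/2 = 277 mol/s.
Outlet amounts (n = n₀ + ν ξ):
  D: 670 − 2(277) = 115.9
  E: 0 + 1(277) = 277
  F: 1050 (inert)
Total out = 115.9 + 277 + 1050 = 1443 mol/s.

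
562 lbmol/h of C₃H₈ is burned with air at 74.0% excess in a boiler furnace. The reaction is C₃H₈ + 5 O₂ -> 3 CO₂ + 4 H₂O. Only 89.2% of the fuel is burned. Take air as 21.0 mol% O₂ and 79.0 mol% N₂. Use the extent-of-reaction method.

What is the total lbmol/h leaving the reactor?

Stoichiometric O₂ = 5 × 562 = 2810 lbmol/h; O₂ fed = 2810 × 1.740 = 4889 lbmol/h.
N₂ fed = 4889 × 79/21 = 18390 lbmol/h.
Fuel reacted = 0.892 × 562 → ξ = 501.3 lbmol/h.
Outlet (n = n₀ + ν ξ):
  C₃H₈: 562 − 1(501.3) = 60.7
  O₂: 4889 − 5(501.3) = 2383
  N₂: 18390 (inert)
  CO₂: 0 + 3(501.3) = 1504
  H₂O: 0 + 4(501.3) = 2005
Total out = 60.7 + 2383 + 18390 + 1504 + 2005 = 24350 lbmol/h.

24300 lbmol/h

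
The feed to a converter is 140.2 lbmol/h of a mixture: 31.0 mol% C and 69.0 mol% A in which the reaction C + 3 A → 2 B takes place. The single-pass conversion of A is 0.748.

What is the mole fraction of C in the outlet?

A reacted = 0.748 × 96.74 = 72.36 lbmol/h; ν_A = −3, so ξ = 72.36/3 = 24.12 lbmol/h.
Outlet amounts (n = n₀ + ν ξ):
  C: 43.46 − 1(24.12) = 19.34
  A: 96.74 − 3(24.12) = 24.38
  B: 0 + 2(24.12) = 48.24
Total out = 91.96 lbmol/h; y_C = 19.34 / 91.96 = 0.2103.

0.21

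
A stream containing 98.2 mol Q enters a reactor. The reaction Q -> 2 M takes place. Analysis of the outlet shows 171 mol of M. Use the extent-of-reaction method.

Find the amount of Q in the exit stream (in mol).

For M: n = n₀ + 2ξ → 171 = 0 + 2ξ, giving ξ = 85.5 mol.
Outlet amounts (n = n₀ + ν ξ):
  Q: 98.2 − 1(85.5) = 12.7
  M: 0 + 2(85.5) = 171

12.7 mol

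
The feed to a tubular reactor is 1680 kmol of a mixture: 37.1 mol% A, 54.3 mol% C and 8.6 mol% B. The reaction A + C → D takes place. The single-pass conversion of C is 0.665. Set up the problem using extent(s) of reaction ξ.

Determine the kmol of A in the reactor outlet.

16.6 kmol

C reacted = 0.665 × 912.2 = 606.6 kmol; ν_C = −1, so ξ = 606.6/1 = 606.6 kmol.
Outlet amounts (n = n₀ + ν ξ):
  A: 623.3 − 1(606.6) = 16.64
  C: 912.2 − 1(606.6) = 305.6
  D: 0 + 1(606.6) = 606.6
  B: 144.5 (inert)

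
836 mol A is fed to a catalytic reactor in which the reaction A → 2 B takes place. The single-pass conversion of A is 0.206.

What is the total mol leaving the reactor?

A reacted = 0.206 × 836 = 172.2 mol; ν_A = −1, so ξ = 172.2/1 = 172.2 mol.
Outlet amounts (n = n₀ + ν ξ):
  A: 836 − 1(172.2) = 663.8
  B: 0 + 2(172.2) = 344.4
Total out = 663.8 + 344.4 = 1008 mol.

1010 mol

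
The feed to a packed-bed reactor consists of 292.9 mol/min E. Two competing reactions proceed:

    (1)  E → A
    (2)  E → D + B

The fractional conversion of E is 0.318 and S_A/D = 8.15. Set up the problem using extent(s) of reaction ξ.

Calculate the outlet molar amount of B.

Conversion of E: E consumed = 0.318 × 292.9 = 93.14 mol/min = 1ξ₁ + 1ξ₂.
Selectivity: 1ξ₁ / (1ξ₂) = 8.15 → ξ₁ = 8.15 ξ₂.
Substitute: (1·8.15 + 1) ξ₂ = 93.14 → ξ₂ = 10.18 mol/min, ξ₁ = 82.96 mol/min.
Outlet amounts (n = n₀ + Σ ν·ξ):
  E: 292.9 − 1(82.96) − 1(10.18) = 199.8
  A: 0 + 1(82.96) = 82.96
  D: 0 + 1(10.18) = 10.18
  B: 0 + 1(10.18) = 10.18

10.2 mol/min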